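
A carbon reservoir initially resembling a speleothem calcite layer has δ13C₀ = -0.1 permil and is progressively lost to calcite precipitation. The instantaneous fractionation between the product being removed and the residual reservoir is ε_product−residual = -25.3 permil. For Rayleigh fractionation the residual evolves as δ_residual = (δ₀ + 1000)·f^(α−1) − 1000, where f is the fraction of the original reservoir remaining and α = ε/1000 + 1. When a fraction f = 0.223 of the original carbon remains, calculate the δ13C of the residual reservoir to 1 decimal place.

Rayleigh residual: δ_res = (δ₀ + 1000)·f^(α−1) − 1000
α = ε/1000 + 1 = 0.97470, so α − 1 = -0.02530
f^(α−1) = 0.223^(-0.02530) = 1.038695
δ_res = (-0.1 + 1000) × 1.038695 − 1000 = 1038.591 − 1000 = 38.59 permil

38.6 permil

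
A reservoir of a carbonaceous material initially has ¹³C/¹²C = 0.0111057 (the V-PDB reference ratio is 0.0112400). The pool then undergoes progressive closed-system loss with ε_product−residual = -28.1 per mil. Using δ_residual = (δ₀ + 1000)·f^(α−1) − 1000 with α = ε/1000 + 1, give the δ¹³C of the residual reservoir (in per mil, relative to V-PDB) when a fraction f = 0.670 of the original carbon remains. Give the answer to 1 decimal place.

-0.8 per mil

δ₀ = (0.0111057/0.0112400 − 1)×1000 = (0.988052 − 1)×1000 = -11.948 per mil
α − 1 = ε/1000 = -0.0281
f^(α−1) = 0.670^(-0.0281) = 1.011317
δ_res = (-11.948 + 1000) × 1.011317 − 1000 = 999.233 − 1000 = -0.77 per mil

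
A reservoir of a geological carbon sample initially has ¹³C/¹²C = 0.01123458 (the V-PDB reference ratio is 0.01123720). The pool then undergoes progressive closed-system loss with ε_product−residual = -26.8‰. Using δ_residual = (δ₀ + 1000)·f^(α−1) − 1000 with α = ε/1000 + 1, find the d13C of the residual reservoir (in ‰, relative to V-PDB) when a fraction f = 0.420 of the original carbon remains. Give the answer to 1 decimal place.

δ₀ = (0.01123458/0.01123720 − 1)×1000 = (0.999767 − 1)×1000 = -0.233‰
α − 1 = ε/1000 = -0.0268
f^(α−1) = 0.420^(-0.0268) = 1.023521
δ_res = (-0.233 + 1000) × 1.023521 − 1000 = 1023.283 − 1000 = 23.28‰

23.3‰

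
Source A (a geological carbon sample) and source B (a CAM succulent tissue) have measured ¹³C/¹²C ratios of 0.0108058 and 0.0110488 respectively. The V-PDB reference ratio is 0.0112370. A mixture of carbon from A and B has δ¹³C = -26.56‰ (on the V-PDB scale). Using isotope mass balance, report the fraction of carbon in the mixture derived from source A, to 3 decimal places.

0.454

δ_A = (0.0108058/0.0112370 − 1)×1000 = (0.961627 − 1)×1000 = -38.373‰
δ_B = (0.0110488/0.0112370 − 1)×1000 = (0.983252 − 1)×1000 = -16.748‰
f_A = (δ_mix − δ_B)/(δ_A − δ_B) = (-26.56 − (-16.748))/(-38.373 − (-16.748))
f_A = -9.812 / -21.625 = 0.4537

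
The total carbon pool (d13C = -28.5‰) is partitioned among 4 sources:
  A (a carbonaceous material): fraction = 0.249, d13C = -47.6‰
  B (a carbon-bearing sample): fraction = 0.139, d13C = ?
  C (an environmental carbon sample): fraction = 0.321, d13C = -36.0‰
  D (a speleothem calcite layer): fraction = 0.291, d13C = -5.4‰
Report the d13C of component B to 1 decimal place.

-25.3‰

Isotope mass balance: δ_bulk = Σ fᵢ·δᵢ.
-28.5 = 0.249×(-47.6) + 0.139×δ_B + 0.321×(-36.0) + 0.291×(-5.4)
0.139·δ_B = -28.5 − (-24.980) = -3.520
δ_B = -3.520 / 0.139 = -25.33‰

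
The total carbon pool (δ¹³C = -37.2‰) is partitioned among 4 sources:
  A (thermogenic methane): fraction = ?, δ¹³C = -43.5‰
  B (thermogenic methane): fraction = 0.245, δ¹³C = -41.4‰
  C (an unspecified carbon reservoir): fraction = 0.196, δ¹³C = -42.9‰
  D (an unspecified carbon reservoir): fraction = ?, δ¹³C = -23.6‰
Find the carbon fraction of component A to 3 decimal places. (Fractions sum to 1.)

0.274

Let f_A and f_D be the unknown fractions; fractions sum to 1 so f_A + f_D = 0.559.
Mass balance: Σ fᵢ·δᵢ = δ_bulk ⇒ f_A·(-43.5) + f_D·(-23.6) = -37.2 − (-18.551) = -18.649
Substitute f_D = 0.559 − f_A:
f_A·(-43.5 − -23.6) = -18.649 − 0.559×(-23.6) = -5.456
f_A = -5.456 / -19.9 = 0.2742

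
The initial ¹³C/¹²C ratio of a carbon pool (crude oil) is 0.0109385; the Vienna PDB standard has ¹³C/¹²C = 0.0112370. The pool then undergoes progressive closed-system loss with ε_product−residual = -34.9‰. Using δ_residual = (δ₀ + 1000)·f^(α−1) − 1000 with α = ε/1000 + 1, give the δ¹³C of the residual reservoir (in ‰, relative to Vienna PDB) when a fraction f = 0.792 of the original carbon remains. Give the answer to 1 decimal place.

-18.6‰

δ₀ = (0.0109385/0.0112370 − 1)×1000 = (0.973436 − 1)×1000 = -26.564‰
α − 1 = ε/1000 = -0.0349
f^(α−1) = 0.792^(-0.0349) = 1.008172
δ_res = (-26.564 + 1000) × 1.008172 − 1000 = 981.391 − 1000 = -18.61‰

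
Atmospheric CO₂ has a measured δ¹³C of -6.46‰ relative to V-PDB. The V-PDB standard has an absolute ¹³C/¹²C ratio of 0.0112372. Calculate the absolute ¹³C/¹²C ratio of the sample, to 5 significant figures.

R_sample = R_standard × (δ¹³C/1000 + 1)
R_sample = 0.0112372 × (-6.46/1000 + 1) = 0.0112372 × 0.993540
R_sample = 0.0111646

0.011165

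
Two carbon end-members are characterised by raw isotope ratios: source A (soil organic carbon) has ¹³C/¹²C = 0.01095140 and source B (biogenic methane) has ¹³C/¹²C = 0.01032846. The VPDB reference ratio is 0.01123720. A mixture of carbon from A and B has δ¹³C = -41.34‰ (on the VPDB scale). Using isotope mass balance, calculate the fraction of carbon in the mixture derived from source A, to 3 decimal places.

0.713

δ_A = (0.01095140/0.01123720 − 1)×1000 = (0.974567 − 1)×1000 = -25.433‰
δ_B = (0.01032846/0.01123720 − 1)×1000 = (0.919131 − 1)×1000 = -80.869‰
f_A = (δ_mix − δ_B)/(δ_A − δ_B) = (-41.34 − (-80.869))/(-25.433 − (-80.869))
f_A = 39.529 / 55.436 = 0.7131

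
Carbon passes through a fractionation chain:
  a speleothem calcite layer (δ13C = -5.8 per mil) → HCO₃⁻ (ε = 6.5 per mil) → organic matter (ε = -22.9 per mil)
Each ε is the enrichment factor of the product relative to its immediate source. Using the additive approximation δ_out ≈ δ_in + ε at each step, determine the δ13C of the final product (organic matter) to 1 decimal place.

step 1: δ ≈ -5.8 + (6.5) = 0.7 per mil
step 2: δ ≈ 0.7 + (-22.9) = -22.2 per mil

-22.2 per mil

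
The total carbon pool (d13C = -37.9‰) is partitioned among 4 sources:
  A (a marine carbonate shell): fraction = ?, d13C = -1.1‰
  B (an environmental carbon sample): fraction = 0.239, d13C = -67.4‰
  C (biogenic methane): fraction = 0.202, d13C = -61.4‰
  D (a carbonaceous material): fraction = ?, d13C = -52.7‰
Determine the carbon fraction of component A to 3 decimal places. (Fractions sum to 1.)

0.389

Let f_A and f_D be the unknown fractions; fractions sum to 1 so f_A + f_D = 0.559.
Mass balance: Σ fᵢ·δᵢ = δ_bulk ⇒ f_A·(-1.1) + f_D·(-52.7) = -37.9 − (-28.511) = -9.389
Substitute f_D = 0.559 − f_A:
f_A·(-1.1 − -52.7) = -9.389 − 0.559×(-52.7) = 20.071
f_A = 20.071 / 51.6 = 0.3890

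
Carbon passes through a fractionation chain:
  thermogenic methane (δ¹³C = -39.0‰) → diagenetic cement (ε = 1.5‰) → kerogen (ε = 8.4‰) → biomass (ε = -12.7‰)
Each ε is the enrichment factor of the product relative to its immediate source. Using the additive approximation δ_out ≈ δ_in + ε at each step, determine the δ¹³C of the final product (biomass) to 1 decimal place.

step 1: δ ≈ -39.0 + (1.5) = -37.5‰
step 2: δ ≈ -37.5 + (8.4) = -29.1‰
step 3: δ ≈ -29.1 + (-12.7) = -41.8‰

-41.8‰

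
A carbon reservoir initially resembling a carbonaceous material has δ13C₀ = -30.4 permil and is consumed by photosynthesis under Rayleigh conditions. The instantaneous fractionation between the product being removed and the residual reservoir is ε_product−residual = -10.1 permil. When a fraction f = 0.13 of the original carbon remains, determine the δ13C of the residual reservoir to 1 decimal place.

Rayleigh residual: δ_res = (δ₀ + 1000)·f^(α−1) − 1000
α = ε/1000 + 1 = 0.98990, so α − 1 = -0.01010
f^(α−1) = 0.13^(-0.01010) = 1.020820
δ_res = (-30.4 + 1000) × 1.020820 − 1000 = 989.787 − 1000 = -10.21 permil

-10.2 permil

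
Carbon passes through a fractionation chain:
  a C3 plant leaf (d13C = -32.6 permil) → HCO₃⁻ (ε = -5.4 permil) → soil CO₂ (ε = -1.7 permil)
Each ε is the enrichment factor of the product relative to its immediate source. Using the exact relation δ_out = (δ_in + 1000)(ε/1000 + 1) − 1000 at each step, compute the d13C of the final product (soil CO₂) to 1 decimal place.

step 1: δ = (-32.60 + 1000)·(-5.4/1000 + 1) − 1000 = -37.82 permil
step 2: δ = (-37.82 + 1000)·(-1.7/1000 + 1) − 1000 = -39.46 permil

-39.5 permil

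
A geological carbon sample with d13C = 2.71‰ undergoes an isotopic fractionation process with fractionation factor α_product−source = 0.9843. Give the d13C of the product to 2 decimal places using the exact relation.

δ_product = (δ_source + 1000)·α − 1000
δ_product = (2.71 + 1000) × 0.9843 − 1000
δ_product = 986.967 − 1000 = -13.033‰

-13.03‰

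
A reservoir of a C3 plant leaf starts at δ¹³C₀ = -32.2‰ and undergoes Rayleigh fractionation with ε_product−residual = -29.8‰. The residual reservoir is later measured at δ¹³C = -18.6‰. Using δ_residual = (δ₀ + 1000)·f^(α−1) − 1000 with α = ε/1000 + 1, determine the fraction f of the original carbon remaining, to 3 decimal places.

α − 1 = ε/1000 = -0.0298
(δ_res + 1000)/(δ₀ + 1000) = (-18.6 + 1000)/(-32.2 + 1000) = 981.4/967.8 = 1.014052
f = 1.014052^(1/-0.0298) = exp(ln(1.014052)/-0.0298) = exp(0.01395/-0.0298)
f = exp(-0.4683) = 0.6261

0.626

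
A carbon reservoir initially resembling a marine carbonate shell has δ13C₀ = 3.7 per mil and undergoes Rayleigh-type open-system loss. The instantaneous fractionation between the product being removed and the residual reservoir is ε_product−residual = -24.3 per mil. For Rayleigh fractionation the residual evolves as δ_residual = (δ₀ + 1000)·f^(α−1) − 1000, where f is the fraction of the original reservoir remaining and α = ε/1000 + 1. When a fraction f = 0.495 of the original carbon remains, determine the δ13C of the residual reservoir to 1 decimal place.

21.0 per mil

Rayleigh residual: δ_res = (δ₀ + 1000)·f^(α−1) − 1000
α = ε/1000 + 1 = 0.97570, so α − 1 = -0.02430
f^(α−1) = 0.495^(-0.02430) = 1.017235
δ_res = (3.7 + 1000) × 1.017235 − 1000 = 1020.998 − 1000 = 21.00 per mil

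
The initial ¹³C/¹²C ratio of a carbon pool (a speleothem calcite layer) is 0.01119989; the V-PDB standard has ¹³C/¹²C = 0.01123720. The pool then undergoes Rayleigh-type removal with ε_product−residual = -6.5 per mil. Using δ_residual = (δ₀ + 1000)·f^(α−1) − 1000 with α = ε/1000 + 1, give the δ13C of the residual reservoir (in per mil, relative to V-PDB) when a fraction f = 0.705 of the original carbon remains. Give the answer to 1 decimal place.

δ₀ = (0.01119989/0.01123720 − 1)×1000 = (0.996680 − 1)×1000 = -3.320 per mil
α − 1 = ε/1000 = -0.0065
f^(α−1) = 0.705^(-0.0065) = 1.002275
δ_res = (-3.320 + 1000) × 1.002275 − 1000 = 998.947 − 1000 = -1.05 per mil

-1.1 per mil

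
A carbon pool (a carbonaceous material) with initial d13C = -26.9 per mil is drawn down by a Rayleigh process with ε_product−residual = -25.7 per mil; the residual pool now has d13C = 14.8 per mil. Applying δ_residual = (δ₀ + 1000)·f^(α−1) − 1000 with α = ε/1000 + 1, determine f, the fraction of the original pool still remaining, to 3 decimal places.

α − 1 = ε/1000 = -0.0257
(δ_res + 1000)/(δ₀ + 1000) = (14.8 + 1000)/(-26.9 + 1000) = 1014.8/973.1 = 1.042853
f = 1.042853^(1/-0.0257) = exp(ln(1.042853)/-0.0257) = exp(0.04196/-0.0257)
f = exp(-1.6327) = 0.1954

0.195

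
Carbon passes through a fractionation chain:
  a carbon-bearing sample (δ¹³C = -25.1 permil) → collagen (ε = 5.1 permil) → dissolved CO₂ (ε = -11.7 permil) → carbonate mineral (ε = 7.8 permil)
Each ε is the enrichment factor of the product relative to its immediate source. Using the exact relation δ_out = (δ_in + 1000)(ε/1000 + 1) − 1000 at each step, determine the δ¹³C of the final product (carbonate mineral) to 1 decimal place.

-24.0 permil

step 1: δ = (-25.10 + 1000)·(5.1/1000 + 1) − 1000 = -20.13 permil
step 2: δ = (-20.13 + 1000)·(-11.7/1000 + 1) − 1000 = -31.59 permil
step 3: δ = (-31.59 + 1000)·(7.8/1000 + 1) − 1000 = -24.04 permil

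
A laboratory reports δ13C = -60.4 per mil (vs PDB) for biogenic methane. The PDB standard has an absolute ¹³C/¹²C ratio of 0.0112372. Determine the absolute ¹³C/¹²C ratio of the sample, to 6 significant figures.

0.0105585

R_sample = R_standard × (δ13C/1000 + 1)
R_sample = 0.0112372 × (-60.4/1000 + 1) = 0.0112372 × 0.939600
R_sample = 0.0105585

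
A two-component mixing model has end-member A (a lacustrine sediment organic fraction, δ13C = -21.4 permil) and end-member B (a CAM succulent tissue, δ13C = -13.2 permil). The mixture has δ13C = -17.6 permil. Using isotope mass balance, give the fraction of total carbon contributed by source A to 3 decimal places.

δ_mix = f_A·δ_A + (1 − f_A)·δ_B  ⇒  f_A = (δ_mix − δ_B)/(δ_A − δ_B)
f_A = (-17.6 − (-13.2)) / (-21.4 − (-13.2))
f_A = -4.4 / -8.2 = 0.5366

0.537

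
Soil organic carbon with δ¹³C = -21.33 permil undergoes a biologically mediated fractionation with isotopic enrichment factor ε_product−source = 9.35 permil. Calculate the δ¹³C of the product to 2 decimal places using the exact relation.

Exactly, δ_product = (δ_source + 1000)·(ε/1000 + 1) − 1000.
δ_product = (-21.33 + 1000) × (9.35/1000 + 1) − 1000
δ_product = -12.179 permil

-12.18 permil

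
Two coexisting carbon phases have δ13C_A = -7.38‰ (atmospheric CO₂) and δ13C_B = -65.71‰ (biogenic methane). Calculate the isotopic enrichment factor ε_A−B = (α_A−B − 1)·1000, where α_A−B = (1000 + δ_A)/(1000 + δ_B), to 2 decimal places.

62.43‰

α_A−B = (1000 + -7.38) / (1000 + -65.71) = 992.62 / 934.29 = 1.062432
ε_A−B = (1.062432 − 1) × 1000 = 62.432‰
(The approximation ε ≈ δ_A − δ_B would give 58.33‰.)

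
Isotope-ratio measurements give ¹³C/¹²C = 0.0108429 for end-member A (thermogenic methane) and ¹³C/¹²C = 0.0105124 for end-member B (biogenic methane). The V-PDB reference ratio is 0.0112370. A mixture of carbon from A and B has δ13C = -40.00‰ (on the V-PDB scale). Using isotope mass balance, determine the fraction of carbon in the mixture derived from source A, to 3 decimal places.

δ_A = (0.0108429/0.0112370 − 1)×1000 = (0.964928 − 1)×1000 = -35.072‰
δ_B = (0.0105124/0.0112370 − 1)×1000 = (0.935517 − 1)×1000 = -64.483‰
f_A = (δ_mix − δ_B)/(δ_A − δ_B) = (-40.00 − (-64.483))/(-35.072 − (-64.483))
f_A = 24.483 / 29.412 = 0.8324

0.832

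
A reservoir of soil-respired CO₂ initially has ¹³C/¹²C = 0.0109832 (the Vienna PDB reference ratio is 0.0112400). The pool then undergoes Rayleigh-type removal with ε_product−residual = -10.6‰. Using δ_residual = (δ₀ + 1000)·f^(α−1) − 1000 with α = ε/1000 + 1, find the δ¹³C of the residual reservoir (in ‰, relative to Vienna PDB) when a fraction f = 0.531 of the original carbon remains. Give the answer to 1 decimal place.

δ₀ = (0.0109832/0.0112400 − 1)×1000 = (0.977153 − 1)×1000 = -22.847‰
α − 1 = ε/1000 = -0.0106
f^(α−1) = 0.531^(-0.0106) = 1.006732
δ_res = (-22.847 + 1000) × 1.006732 − 1000 = 983.732 − 1000 = -16.27‰

-16.3‰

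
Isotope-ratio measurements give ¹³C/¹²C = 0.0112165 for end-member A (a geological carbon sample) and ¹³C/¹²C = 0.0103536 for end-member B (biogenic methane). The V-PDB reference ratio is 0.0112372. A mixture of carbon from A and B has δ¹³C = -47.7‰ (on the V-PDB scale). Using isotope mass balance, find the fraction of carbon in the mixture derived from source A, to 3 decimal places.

δ_A = (0.0112165/0.0112372 − 1)×1000 = (0.998158 − 1)×1000 = -1.842‰
δ_B = (0.0103536/0.0112372 − 1)×1000 = (0.921368 − 1)×1000 = -78.632‰
f_A = (δ_mix − δ_B)/(δ_A − δ_B) = (-47.7 − (-78.632))/(-1.842 − (-78.632))
f_A = 30.932 / 76.790 = 0.4028

0.403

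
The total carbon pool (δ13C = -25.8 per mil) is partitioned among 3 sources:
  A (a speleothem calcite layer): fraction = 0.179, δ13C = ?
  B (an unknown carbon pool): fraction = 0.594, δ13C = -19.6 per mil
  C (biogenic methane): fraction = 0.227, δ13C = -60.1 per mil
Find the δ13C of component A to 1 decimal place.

-2.9 per mil

Isotope mass balance: δ_bulk = Σ fᵢ·δᵢ.
-25.8 = 0.179×δ_A + 0.594×(-19.6) + 0.227×(-60.1)
0.179·δ_A = -25.8 − (-25.285) = -0.515
δ_A = -0.515 / 0.179 = -2.88 per mil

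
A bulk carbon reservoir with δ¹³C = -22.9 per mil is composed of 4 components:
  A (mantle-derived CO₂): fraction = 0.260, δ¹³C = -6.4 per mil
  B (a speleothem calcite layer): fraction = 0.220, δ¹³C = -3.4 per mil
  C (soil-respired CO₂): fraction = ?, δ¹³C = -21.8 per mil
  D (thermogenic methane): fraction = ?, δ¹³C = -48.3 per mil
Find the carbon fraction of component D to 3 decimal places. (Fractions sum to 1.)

0.345

Let f_D and f_C be the unknown fractions; fractions sum to 1 so f_D + f_C = 0.520.
Mass balance: Σ fᵢ·δᵢ = δ_bulk ⇒ f_D·(-48.3) + f_C·(-21.8) = -22.9 − (-2.412) = -20.488
Substitute f_C = 0.520 − f_D:
f_D·(-48.3 − -21.8) = -20.488 − 0.520×(-21.8) = -9.152
f_D = -9.152 / -26.5 = 0.3454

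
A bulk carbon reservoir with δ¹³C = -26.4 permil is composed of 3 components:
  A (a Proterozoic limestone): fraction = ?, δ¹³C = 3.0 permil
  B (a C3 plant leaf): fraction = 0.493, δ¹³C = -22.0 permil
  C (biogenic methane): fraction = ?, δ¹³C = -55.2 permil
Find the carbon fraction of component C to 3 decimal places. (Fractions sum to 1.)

0.293

Let f_C and f_A be the unknown fractions; fractions sum to 1 so f_C + f_A = 0.507.
Mass balance: Σ fᵢ·δᵢ = δ_bulk ⇒ f_C·(-55.2) + f_A·(3.0) = -26.4 − (-10.846) = -15.554
Substitute f_A = 0.507 − f_C:
f_C·(-55.2 − 3.0) = -15.554 − 0.507×(3.0) = -17.075
f_C = -17.075 / -58.2 = 0.2934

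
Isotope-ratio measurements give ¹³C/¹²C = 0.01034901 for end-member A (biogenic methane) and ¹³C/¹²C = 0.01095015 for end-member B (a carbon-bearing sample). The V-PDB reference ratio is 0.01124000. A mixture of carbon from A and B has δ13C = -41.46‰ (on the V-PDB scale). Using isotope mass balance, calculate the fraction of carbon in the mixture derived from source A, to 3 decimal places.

0.293

δ_A = (0.01034901/0.01124000 − 1)×1000 = (0.920730 − 1)×1000 = -79.270‰
δ_B = (0.01095015/0.01124000 − 1)×1000 = (0.974213 − 1)×1000 = -25.787‰
f_A = (δ_mix − δ_B)/(δ_A − δ_B) = (-41.46 − (-25.787))/(-79.270 − (-25.787))
f_A = -15.673 / -53.482 = 0.2930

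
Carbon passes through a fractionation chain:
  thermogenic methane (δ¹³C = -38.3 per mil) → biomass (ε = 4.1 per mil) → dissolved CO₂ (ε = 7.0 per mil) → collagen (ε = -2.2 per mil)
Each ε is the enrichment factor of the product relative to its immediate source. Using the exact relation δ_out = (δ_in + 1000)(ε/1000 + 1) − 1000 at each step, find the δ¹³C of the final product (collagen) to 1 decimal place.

-29.7 per mil

step 1: δ = (-38.30 + 1000)·(4.1/1000 + 1) − 1000 = -34.36 per mil
step 2: δ = (-34.36 + 1000)·(7.0/1000 + 1) − 1000 = -27.60 per mil
step 3: δ = (-27.60 + 1000)·(-2.2/1000 + 1) − 1000 = -29.74 per mil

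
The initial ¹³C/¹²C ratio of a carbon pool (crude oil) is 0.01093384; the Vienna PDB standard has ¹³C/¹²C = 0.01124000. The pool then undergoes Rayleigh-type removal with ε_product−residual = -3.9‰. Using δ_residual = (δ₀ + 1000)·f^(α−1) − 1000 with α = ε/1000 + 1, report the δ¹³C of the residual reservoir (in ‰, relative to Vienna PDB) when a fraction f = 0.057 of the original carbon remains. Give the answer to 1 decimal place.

δ₀ = (0.01093384/0.01124000 − 1)×1000 = (0.972762 − 1)×1000 = -27.238‰
α − 1 = ε/1000 = -0.0039
f^(α−1) = 0.057^(-0.0039) = 1.011235
δ_res = (-27.238 + 1000) × 1.011235 − 1000 = 983.691 − 1000 = -16.31‰

-16.3‰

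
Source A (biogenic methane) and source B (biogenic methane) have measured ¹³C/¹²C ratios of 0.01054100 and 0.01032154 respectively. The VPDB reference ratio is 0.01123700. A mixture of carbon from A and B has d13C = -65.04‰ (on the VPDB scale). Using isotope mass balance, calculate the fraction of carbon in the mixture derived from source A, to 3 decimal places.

δ_A = (0.01054100/0.01123700 − 1)×1000 = (0.938062 − 1)×1000 = -61.938‰
δ_B = (0.01032154/0.01123700 − 1)×1000 = (0.918532 − 1)×1000 = -81.468‰
f_A = (δ_mix − δ_B)/(δ_A − δ_B) = (-65.04 − (-81.468))/(-61.938 − (-81.468))
f_A = 16.428 / 19.530 = 0.8412

0.841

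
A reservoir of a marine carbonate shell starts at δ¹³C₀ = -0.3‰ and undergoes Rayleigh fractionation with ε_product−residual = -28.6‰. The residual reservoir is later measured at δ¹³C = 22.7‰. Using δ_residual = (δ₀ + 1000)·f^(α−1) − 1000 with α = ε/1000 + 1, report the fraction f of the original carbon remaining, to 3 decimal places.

α − 1 = ε/1000 = -0.0286
(δ_res + 1000)/(δ₀ + 1000) = (22.7 + 1000)/(-0.3 + 1000) = 1022.7/999.7 = 1.023007
f = 1.023007^(1/-0.0286) = exp(ln(1.023007)/-0.0286) = exp(0.02275/-0.0286)
f = exp(-0.7953) = 0.4514

0.451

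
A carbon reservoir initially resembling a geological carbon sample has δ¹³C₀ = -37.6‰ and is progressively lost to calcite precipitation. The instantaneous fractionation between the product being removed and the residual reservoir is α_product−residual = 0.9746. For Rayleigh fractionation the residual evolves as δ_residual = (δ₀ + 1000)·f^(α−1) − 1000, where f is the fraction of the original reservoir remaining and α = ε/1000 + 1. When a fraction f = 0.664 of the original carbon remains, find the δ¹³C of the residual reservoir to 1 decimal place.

-27.5‰

Rayleigh residual: δ_res = (δ₀ + 1000)·f^(α−1) − 1000
α − 1 = -0.02540
f^(α−1) = 0.664^(-0.02540) = 1.010455
δ_res = (-37.6 + 1000) × 1.010455 − 1000 = 972.462 − 1000 = -27.54‰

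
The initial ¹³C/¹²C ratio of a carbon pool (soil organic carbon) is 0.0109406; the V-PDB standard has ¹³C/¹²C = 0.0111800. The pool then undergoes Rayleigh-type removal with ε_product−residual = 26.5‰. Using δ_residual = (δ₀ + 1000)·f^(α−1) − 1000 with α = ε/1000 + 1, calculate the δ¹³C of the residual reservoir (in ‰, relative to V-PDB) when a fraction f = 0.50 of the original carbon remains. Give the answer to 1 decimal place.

-39.2‰

δ₀ = (0.0109406/0.0111800 − 1)×1000 = (0.978587 − 1)×1000 = -21.413‰
α − 1 = ε/1000 = 0.0265
f^(α−1) = 0.50^(0.0265) = 0.981799
δ_res = (-21.413 + 1000) × 0.981799 − 1000 = 960.776 − 1000 = -39.22‰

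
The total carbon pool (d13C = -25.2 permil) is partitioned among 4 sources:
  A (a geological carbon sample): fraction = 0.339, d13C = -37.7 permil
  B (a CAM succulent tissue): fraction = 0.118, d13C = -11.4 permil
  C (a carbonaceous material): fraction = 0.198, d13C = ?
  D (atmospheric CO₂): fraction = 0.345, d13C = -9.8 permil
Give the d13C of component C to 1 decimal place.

Isotope mass balance: δ_bulk = Σ fᵢ·δᵢ.
-25.2 = 0.339×(-37.7) + 0.118×(-11.4) + 0.198×δ_C + 0.345×(-9.8)
0.198·δ_C = -25.2 − (-17.507) = -7.693
δ_C = -7.693 / 0.198 = -38.86 permil

-38.9 permil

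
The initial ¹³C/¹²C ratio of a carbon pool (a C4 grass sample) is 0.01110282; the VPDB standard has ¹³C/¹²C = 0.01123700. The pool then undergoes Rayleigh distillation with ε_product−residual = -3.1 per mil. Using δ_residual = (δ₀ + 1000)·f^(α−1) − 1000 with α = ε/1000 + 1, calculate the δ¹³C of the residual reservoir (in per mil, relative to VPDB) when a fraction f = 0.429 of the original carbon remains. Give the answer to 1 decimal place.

-9.3 per mil

δ₀ = (0.01110282/0.01123700 − 1)×1000 = (0.988059 − 1)×1000 = -11.941 per mil
α − 1 = ε/1000 = -0.0031
f^(α−1) = 0.429^(-0.0031) = 1.002627
δ_res = (-11.941 + 1000) × 1.002627 − 1000 = 990.655 − 1000 = -9.35 per mil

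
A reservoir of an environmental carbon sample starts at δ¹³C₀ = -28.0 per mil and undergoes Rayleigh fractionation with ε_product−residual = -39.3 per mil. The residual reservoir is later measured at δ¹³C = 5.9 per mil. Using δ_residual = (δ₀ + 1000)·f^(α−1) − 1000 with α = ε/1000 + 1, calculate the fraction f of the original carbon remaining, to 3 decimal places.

0.418

α − 1 = ε/1000 = -0.0393
(δ_res + 1000)/(δ₀ + 1000) = (5.9 + 1000)/(-28.0 + 1000) = 1005.9/972.0 = 1.034877
f = 1.034877^(1/-0.0393) = exp(ln(1.034877)/-0.0393) = exp(0.03428/-0.0393)
f = exp(-0.8723) = 0.4180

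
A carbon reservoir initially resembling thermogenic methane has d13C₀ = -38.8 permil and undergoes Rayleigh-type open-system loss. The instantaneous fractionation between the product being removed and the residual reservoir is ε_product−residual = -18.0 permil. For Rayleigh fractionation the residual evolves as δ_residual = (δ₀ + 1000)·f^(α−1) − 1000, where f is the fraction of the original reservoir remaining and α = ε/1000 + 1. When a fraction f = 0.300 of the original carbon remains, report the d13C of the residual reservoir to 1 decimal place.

-17.7 permil

Rayleigh residual: δ_res = (δ₀ + 1000)·f^(α−1) − 1000
α = ε/1000 + 1 = 0.98200, so α − 1 = -0.01800
f^(α−1) = 0.300^(-0.01800) = 1.021908
δ_res = (-38.8 + 1000) × 1.021908 − 1000 = 982.258 − 1000 = -17.74 permil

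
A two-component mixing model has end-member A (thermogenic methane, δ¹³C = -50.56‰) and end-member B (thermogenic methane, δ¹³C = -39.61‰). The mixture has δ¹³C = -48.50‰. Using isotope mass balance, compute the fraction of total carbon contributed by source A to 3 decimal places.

0.812

δ_mix = f_A·δ_A + (1 − f_A)·δ_B  ⇒  f_A = (δ_mix − δ_B)/(δ_A − δ_B)
f_A = (-48.50 − (-39.61)) / (-50.56 − (-39.61))
f_A = -8.89 / -10.95 = 0.8119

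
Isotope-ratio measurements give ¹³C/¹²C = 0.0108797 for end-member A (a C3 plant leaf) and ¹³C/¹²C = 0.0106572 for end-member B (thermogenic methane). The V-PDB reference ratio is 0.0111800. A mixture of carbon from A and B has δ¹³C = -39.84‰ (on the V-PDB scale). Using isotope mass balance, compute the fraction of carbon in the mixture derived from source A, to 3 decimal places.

0.348

δ_A = (0.0108797/0.0111800 − 1)×1000 = (0.973140 − 1)×1000 = -26.860‰
δ_B = (0.0106572/0.0111800 − 1)×1000 = (0.953238 − 1)×1000 = -46.762‰
f_A = (δ_mix − δ_B)/(δ_A − δ_B) = (-39.84 − (-46.762))/(-26.860 − (-46.762))
f_A = 6.922 / 19.902 = 0.3478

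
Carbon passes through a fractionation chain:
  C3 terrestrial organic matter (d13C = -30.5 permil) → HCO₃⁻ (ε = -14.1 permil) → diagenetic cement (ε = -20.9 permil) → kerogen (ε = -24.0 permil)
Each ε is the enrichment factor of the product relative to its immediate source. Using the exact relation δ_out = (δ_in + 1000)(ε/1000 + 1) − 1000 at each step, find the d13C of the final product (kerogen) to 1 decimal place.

-86.6 permil

step 1: δ = (-30.50 + 1000)·(-14.1/1000 + 1) − 1000 = -44.17 permil
step 2: δ = (-44.17 + 1000)·(-20.9/1000 + 1) − 1000 = -64.15 permil
step 3: δ = (-64.15 + 1000)·(-24.0/1000 + 1) − 1000 = -86.61 permil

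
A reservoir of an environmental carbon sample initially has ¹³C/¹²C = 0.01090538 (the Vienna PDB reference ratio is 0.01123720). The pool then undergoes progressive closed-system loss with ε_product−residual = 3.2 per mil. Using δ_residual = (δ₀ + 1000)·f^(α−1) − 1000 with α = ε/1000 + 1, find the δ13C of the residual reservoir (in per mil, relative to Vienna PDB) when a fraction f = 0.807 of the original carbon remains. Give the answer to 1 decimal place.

-30.2 per mil

δ₀ = (0.01090538/0.01123720 − 1)×1000 = (0.970471 − 1)×1000 = -29.529 per mil
α − 1 = ε/1000 = 0.0032
f^(α−1) = 0.807^(0.0032) = 0.999314
δ_res = (-29.529 + 1000) × 0.999314 − 1000 = 969.806 − 1000 = -30.19 per mil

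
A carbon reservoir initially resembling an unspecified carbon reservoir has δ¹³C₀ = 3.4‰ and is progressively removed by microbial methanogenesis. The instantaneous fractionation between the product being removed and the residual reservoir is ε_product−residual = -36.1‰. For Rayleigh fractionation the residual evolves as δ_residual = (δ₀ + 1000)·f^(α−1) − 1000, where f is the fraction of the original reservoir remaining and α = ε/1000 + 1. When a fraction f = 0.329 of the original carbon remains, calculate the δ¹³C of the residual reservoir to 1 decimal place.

44.5‰

Rayleigh residual: δ_res = (δ₀ + 1000)·f^(α−1) − 1000
α = ε/1000 + 1 = 0.96390, so α − 1 = -0.03610
f^(α−1) = 0.329^(-0.03610) = 1.040948
δ_res = (3.4 + 1000) × 1.040948 − 1000 = 1044.488 − 1000 = 44.49‰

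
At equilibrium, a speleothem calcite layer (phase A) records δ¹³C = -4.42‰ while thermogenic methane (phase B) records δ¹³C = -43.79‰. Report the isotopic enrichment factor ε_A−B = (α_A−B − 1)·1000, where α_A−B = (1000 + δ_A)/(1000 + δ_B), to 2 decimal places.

α_A−B = (1000 + -4.42) / (1000 + -43.79) = 995.58 / 956.21 = 1.041173
ε_A−B = (1.041173 − 1) × 1000 = 41.173‰
(The approximation ε ≈ δ_A − δ_B would give 39.37‰.)

41.17‰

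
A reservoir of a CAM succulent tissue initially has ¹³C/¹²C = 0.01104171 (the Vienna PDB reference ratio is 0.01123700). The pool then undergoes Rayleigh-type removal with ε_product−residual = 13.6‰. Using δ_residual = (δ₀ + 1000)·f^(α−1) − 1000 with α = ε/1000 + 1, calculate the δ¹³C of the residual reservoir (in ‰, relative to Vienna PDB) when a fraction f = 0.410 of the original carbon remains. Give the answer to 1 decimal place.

δ₀ = (0.01104171/0.01123700 − 1)×1000 = (0.982621 − 1)×1000 = -17.379‰
α − 1 = ε/1000 = 0.0136
f^(α−1) = 0.410^(0.0136) = 0.987947
δ_res = (-17.379 + 1000) × 0.987947 − 1000 = 970.778 − 1000 = -29.22‰

-29.2‰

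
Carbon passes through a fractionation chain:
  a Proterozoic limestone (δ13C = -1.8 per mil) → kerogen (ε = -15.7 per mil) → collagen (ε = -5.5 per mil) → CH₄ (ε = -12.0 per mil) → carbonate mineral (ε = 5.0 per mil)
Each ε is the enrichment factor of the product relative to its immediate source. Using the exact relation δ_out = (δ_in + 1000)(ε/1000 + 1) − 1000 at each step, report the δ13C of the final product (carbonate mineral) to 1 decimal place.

step 1: δ = (-1.80 + 1000)·(-15.7/1000 + 1) − 1000 = -17.47 per mil
step 2: δ = (-17.47 + 1000)·(-5.5/1000 + 1) − 1000 = -22.88 per mil
step 3: δ = (-22.88 + 1000)·(-12.0/1000 + 1) − 1000 = -34.60 per mil
step 4: δ = (-34.60 + 1000)·(5.0/1000 + 1) − 1000 = -29.77 per mil

-29.8 per mil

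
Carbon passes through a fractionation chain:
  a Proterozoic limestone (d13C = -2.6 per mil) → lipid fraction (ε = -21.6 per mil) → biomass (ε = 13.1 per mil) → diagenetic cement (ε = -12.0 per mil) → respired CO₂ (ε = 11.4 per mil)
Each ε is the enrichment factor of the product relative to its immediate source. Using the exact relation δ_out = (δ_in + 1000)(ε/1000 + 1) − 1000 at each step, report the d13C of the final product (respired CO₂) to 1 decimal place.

-12.1 per mil

step 1: δ = (-2.60 + 1000)·(-21.6/1000 + 1) − 1000 = -24.14 per mil
step 2: δ = (-24.14 + 1000)·(13.1/1000 + 1) − 1000 = -11.36 per mil
step 3: δ = (-11.36 + 1000)·(-12.0/1000 + 1) − 1000 = -23.22 per mil
step 4: δ = (-23.22 + 1000)·(11.4/1000 + 1) − 1000 = -12.09 per mil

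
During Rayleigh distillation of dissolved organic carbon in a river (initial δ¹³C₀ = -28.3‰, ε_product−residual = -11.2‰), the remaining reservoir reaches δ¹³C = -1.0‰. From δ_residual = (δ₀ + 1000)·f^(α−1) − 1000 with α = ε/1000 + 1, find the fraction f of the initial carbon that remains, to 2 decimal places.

α − 1 = ε/1000 = -0.0112
(δ_res + 1000)/(δ₀ + 1000) = (-1.0 + 1000)/(-28.3 + 1000) = 999.0/971.7 = 1.028095
f = 1.028095^(1/-0.0112) = exp(ln(1.028095)/-0.0112) = exp(0.02771/-0.0112)
f = exp(-2.4739) = 0.0843

0.08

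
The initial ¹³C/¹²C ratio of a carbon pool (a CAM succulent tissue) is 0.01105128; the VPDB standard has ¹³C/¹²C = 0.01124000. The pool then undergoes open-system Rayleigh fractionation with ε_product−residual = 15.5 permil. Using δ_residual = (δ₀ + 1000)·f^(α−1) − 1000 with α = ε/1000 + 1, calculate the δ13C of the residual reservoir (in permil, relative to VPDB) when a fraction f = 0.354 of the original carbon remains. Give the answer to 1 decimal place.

-32.5 permil

δ₀ = (0.01105128/0.01124000 − 1)×1000 = (0.983210 − 1)×1000 = -16.790 permil
α − 1 = ε/1000 = 0.0155
f^(α−1) = 0.354^(0.0155) = 0.984033
δ_res = (-16.790 + 1000) × 0.984033 − 1000 = 967.511 − 1000 = -32.49 permil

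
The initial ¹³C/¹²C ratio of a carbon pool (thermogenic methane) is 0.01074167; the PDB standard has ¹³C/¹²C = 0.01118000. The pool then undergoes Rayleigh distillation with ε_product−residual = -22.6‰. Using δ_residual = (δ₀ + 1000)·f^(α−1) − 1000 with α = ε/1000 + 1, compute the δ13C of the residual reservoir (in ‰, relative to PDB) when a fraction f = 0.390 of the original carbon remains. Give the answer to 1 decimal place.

δ₀ = (0.01074167/0.01118000 − 1)×1000 = (0.960793 − 1)×1000 = -39.207‰
α − 1 = ε/1000 = -0.0226
f^(α−1) = 0.390^(-0.0226) = 1.021508
δ_res = (-39.207 + 1000) × 1.021508 − 1000 = 981.459 − 1000 = -18.54‰

-18.5‰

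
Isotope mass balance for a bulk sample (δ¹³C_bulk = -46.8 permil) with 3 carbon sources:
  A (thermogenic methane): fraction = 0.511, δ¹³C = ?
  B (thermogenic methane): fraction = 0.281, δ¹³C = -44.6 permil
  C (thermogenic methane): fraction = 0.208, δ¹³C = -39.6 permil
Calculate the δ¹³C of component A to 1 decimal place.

-50.9 permil

Isotope mass balance: δ_bulk = Σ fᵢ·δᵢ.
-46.8 = 0.511×δ_A + 0.281×(-44.6) + 0.208×(-39.6)
0.511·δ_A = -46.8 − (-20.769) = -26.031
δ_A = -26.031 / 0.511 = -50.94 permil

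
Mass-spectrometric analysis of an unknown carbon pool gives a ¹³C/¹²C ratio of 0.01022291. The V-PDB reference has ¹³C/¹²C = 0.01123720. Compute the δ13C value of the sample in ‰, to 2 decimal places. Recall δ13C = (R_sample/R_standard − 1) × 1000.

δ13C = (R_sample / R_standard − 1) × 1000
R_sample / R_standard = 0.01022291 / 0.01123720 = 0.909738
δ13C = (0.909738 − 1) × 1000 = -90.262‰

-90.26‰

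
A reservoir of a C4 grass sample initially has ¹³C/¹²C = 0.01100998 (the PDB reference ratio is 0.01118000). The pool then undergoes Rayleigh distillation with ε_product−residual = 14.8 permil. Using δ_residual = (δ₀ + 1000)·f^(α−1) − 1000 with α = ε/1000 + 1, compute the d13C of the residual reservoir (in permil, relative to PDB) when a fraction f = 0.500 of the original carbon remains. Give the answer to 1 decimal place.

-25.3 permil

δ₀ = (0.01100998/0.01118000 − 1)×1000 = (0.984792 − 1)×1000 = -15.208 permil
α − 1 = ε/1000 = 0.0148
f^(α−1) = 0.500^(0.0148) = 0.989794
δ_res = (-15.208 + 1000) × 0.989794 − 1000 = 974.742 − 1000 = -25.26 permil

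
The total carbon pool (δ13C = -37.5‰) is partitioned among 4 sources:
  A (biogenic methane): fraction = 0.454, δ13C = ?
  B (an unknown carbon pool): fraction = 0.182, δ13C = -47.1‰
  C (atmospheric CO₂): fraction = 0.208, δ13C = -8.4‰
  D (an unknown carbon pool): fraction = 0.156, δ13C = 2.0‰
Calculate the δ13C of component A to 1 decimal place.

Isotope mass balance: δ_bulk = Σ fᵢ·δᵢ.
-37.5 = 0.454×δ_A + 0.182×(-47.1) + 0.208×(-8.4) + 0.156×(2.0)
0.454·δ_A = -37.5 − (-10.007) = -27.493
δ_A = -27.493 / 0.454 = -60.56‰

-60.6‰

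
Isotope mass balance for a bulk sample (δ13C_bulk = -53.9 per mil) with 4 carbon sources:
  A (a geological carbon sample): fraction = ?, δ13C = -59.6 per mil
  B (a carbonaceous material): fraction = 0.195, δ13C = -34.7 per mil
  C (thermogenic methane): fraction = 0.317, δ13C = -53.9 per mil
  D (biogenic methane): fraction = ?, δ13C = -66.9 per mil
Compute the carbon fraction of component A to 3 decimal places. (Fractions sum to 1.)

0.356

Let f_A and f_D be the unknown fractions; fractions sum to 1 so f_A + f_D = 0.488.
Mass balance: Σ fᵢ·δᵢ = δ_bulk ⇒ f_A·(-59.6) + f_D·(-66.9) = -53.9 − (-23.853) = -30.047
Substitute f_D = 0.488 − f_A:
f_A·(-59.6 − -66.9) = -30.047 − 0.488×(-66.9) = 2.600
f_A = 2.600 / 7.3 = 0.3562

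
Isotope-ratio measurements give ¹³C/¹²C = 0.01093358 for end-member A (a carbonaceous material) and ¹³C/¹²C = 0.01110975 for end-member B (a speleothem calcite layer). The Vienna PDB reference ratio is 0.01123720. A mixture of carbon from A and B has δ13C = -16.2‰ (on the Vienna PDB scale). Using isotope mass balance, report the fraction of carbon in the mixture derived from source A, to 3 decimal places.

δ_A = (0.01093358/0.01123720 − 1)×1000 = (0.972981 − 1)×1000 = -27.019‰
δ_B = (0.01110975/0.01123720 − 1)×1000 = (0.988658 − 1)×1000 = -11.342‰
f_A = (δ_mix − δ_B)/(δ_A − δ_B) = (-16.2 − (-11.342))/(-27.019 − (-11.342))
f_A = -4.858 / -15.677 = 0.3099

0.310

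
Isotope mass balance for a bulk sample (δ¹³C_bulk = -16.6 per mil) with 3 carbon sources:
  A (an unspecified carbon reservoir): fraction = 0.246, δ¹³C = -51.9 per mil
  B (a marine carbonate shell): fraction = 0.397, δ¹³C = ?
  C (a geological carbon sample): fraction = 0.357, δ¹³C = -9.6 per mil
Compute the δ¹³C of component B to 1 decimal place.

Isotope mass balance: δ_bulk = Σ fᵢ·δᵢ.
-16.6 = 0.246×(-51.9) + 0.397×δ_B + 0.357×(-9.6)
0.397·δ_B = -16.6 − (-16.195) = -0.405
δ_B = -0.405 / 0.397 = -1.02 per mil

-1.0 per mil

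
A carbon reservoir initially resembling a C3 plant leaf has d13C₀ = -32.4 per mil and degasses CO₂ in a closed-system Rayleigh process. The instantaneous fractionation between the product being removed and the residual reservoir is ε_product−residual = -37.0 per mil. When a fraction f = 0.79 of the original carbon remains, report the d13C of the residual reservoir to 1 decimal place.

Rayleigh residual: δ_res = (δ₀ + 1000)·f^(α−1) − 1000
α = ε/1000 + 1 = 0.96300, so α − 1 = -0.03700
f^(α−1) = 0.79^(-0.03700) = 1.008760
δ_res = (-32.4 + 1000) × 1.008760 − 1000 = 976.076 − 1000 = -23.92 per mil

-23.9 per mil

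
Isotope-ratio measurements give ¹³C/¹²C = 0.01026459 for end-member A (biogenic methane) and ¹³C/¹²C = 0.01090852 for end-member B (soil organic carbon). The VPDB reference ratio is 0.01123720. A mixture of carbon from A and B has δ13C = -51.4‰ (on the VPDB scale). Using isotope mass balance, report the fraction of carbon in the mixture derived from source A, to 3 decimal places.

δ_A = (0.01026459/0.01123720 − 1)×1000 = (0.913447 − 1)×1000 = -86.553‰
δ_B = (0.01090852/0.01123720 − 1)×1000 = (0.970751 − 1)×1000 = -29.249‰
f_A = (δ_mix − δ_B)/(δ_A − δ_B) = (-51.4 − (-29.249))/(-86.553 − (-29.249))
f_A = -22.151 / -57.303 = 0.3866

0.387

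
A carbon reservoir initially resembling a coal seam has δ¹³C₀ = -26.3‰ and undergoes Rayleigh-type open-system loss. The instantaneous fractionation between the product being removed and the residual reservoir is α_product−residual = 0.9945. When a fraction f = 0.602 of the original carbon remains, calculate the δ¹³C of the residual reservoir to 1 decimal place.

Rayleigh residual: δ_res = (δ₀ + 1000)·f^(α−1) − 1000
α − 1 = -0.00550
f^(α−1) = 0.602^(-0.00550) = 1.002795
δ_res = (-26.3 + 1000) × 1.002795 − 1000 = 976.422 − 1000 = -23.58‰

-23.6‰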